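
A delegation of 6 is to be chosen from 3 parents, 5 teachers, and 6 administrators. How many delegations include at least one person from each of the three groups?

2430

With no constraint there are C(14,6) = 3003 possible selections.
Subtract selections that omit an entire group: no parents → C(11,6) = 462; no teachers → C(9,6) = 84; no administrators → C(8,6) = 28.
Add back selections omitting two groups (i.e. drawn from a single group): C(3,6) + C(5,6) + C(6,6) = 1.
By inclusion–exclusion: 3003 − 574 + 1 = 2430.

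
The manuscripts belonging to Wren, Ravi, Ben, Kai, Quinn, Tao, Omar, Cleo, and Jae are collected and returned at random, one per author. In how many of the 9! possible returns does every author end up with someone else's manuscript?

133496

Let Aᵢ be the assignments in which author i gets their own manuscript. We want the size of the complement of A₁∪…∪A_9.
By inclusion–exclusion this is Σ_{j=0}^{9} (−1)^j C(9,j)·(9−j)!.
Computing: 362880 − 362880 + 181440 − 60480 + 15120 − 3024 + 504 − 72 + 9 − 1 = 133496.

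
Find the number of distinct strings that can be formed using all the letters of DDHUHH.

The 6 letters of DDHUHH have repeats: D appearing twice and H appearing 3 times.
Dividing 6! = 720 by 3!·2! = 12 for the repeated letters gives 60.

60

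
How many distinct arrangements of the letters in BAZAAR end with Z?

With the last slot taken by Z, it remains to arrange the other 5 letters (BAAAR).
Those 5 letters have A appearing 3 times, giving (5)!/(3!) = 20.

20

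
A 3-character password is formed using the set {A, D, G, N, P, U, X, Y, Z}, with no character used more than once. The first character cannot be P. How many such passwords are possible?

The first character has 9−1 = 8 choices (anything except P).
The remaining 2 characters are filled from the other 8 symbols without repetition: 8 × 7 = 56.
Total: 8 × 56 = 448.

448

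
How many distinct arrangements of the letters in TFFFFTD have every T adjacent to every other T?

30

Treat the 2 copies of T as a single block. The multiset to arrange is then {TT, D, F, F, F, F}, 6 items in all.
That gives (6)!/(4!) = 30 arrangements.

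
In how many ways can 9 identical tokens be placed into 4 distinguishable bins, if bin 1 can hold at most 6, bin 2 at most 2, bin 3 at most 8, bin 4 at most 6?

By stars and bars, unrestricted non-negative solutions to x_1+…+x_4 = 9 number C(9+3,3) = 220.
Subtract solutions that violate a single cap (substitute x_i' = x_i − (cap_i+1)): x_1 ≥ 7 gives C(5,3) = 10; x_2 ≥ 3 gives C(9,3) = 84; x_3 ≥ 9 gives C(3,3) = 1; x_4 ≥ 7 gives C(5,3) = 10. Together 105.
No two caps can be exceeded simultaneously, so the pair terms are all 0.
By inclusion–exclusion the count is 220 − 105 + 0 = 115.

115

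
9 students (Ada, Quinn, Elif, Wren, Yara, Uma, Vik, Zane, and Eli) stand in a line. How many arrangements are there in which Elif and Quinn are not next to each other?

Of the 9! = 362880 arrangements, those with Elif and Quinn adjacent number 2 × 8! = 80640 (treat the pair as a block with 2 internal orders).
So 362880 − 80640 = 282240 arrangements keep them apart.

282240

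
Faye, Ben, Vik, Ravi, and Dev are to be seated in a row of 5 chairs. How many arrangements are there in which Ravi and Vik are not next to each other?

72

Of the 5! = 120 arrangements, those with Ravi and Vik adjacent number 2 × 4! = 48 (treat the pair as a block with 2 internal orders).
So 120 − 48 = 72 arrangements keep them apart.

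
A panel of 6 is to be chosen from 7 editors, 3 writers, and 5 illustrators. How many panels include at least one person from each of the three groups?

3850

Total 6-person selections from all 15: C(15,6) = 5005.
Selections missing a whole group: no editors → C(8,6) = 28; no writers → C(12,6) = 924; no illustrators → C(10,6) = 210.
Add back selections omitting two groups (i.e. drawn from a single group): C(7,6) + C(3,6) + C(5,6) = 7.
By inclusion–exclusion: 5005 − 1162 + 7 = 3850.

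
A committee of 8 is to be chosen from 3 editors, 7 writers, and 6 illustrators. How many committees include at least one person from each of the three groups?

Unrestricted: C(16,8) = 12870 ways to pick any 8 of the 16.
Selections missing a whole group: no editors → C(13,8) = 1287; no writers → C(9,8) = 9; no illustrators → C(10,8) = 45.
Add back selections omitting two groups (i.e. drawn from a single group): C(3,8) + C(7,8) + C(6,8) = 0.
By inclusion–exclusion: 12870 − 1341 + 0 = 11529.

11529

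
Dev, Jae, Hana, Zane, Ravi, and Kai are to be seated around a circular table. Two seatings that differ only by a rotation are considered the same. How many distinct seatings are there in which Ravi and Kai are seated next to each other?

48

Glue Ravi and Kai into a block (2 internal orders). Seating 5 units around a circle gives (4)! arrangements.
So 2 × (4)! = 2 × 24 = 48.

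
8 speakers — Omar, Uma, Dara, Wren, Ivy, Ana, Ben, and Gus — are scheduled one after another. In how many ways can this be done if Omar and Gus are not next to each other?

There are 8! = 40320 arrangements in all. If Omar and Gus are adjacent, merging them into one block gives 2·(7)! = 10080 arrangements.
So 40320 − 10080 = 30240 arrangements keep them apart.

30240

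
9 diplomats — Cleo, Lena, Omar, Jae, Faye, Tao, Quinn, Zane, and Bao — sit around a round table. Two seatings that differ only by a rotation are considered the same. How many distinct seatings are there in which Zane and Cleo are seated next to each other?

10080

Treat {Zane, Cleo} as one unit (2 internal orders) and seat the resulting 8 units around the table: (7)! circular arrangements.
So 2 × (7)! = 2 × 5040 = 10080.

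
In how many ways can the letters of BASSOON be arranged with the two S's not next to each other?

Total arrangements of BASSOON: 7!/(2!·2!) = 1260.
Arrangements with the S's together: treat SS as one letter, giving (6)!/(2!) = 360.
Hence 1260 − 360 = 900.

900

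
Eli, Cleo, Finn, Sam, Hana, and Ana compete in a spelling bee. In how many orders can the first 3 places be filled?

This is an ordered selection of 3 from 6: P(6,3).
That gives 6 × 5 × 4 = 120.

120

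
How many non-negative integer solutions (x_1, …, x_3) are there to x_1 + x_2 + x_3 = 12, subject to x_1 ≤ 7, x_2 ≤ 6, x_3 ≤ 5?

27

By stars and bars, unrestricted non-negative solutions to x_1+…+x_3 = 12 number C(12+2,2) = 91.
Subtract solutions that violate a single cap (substitute x_i' = x_i − (cap_i+1)): x_1 ≥ 8 gives C(6,2) = 15; x_2 ≥ 7 gives C(7,2) = 21; x_3 ≥ 6 gives C(8,2) = 28. Together 64.
No two caps can be exceeded simultaneously, so the pair terms are all 0.
By inclusion–exclusion the count is 91 − 64 + 0 = 27.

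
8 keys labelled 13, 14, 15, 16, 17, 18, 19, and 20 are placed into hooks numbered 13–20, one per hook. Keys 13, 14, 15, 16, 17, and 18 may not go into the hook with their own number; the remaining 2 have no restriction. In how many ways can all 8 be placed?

Let Aᵢ (for 13 ≤ i ≤ 18) be the placements that put key i in its forbidden hook. Any j of these fix j positions, leaving (8−j)! ways to fill the rest, and there are C(6,j) ways to pick which j.
By inclusion–exclusion, the number of valid placements is Σ_{j=0}^{6} (−1)^j C(6,j)·(8−j)!.
Computing: 40320 − 30240 + 10800 − 2400 + 360 − 36 + 2 = 18806.

18806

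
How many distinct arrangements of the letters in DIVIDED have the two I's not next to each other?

There are 7!/(3!·2!) = 420 arrangements of DIVIDED in total.
Arrangements with the I's together: treat II as one letter, giving (6)!/(3!) = 120.
Subtracting, 420 − 120 = 300 arrangements keep the I's apart.

300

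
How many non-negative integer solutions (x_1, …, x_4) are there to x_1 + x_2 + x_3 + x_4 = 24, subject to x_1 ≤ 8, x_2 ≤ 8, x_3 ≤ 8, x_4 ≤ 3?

20

Ignoring the caps, the number of non-negative solutions to x_1+…+x_4 = 24 is C(27,3) = 2925.
Subtract solutions that violate a single cap (substitute x_i' = x_i − (cap_i+1)): x_1 ≥ 9 gives C(18,3) = 816; x_2 ≥ 9 gives C(18,3) = 816; x_3 ≥ 9 gives C(18,3) = 816; x_4 ≥ 4 gives C(23,3) = 1771. Together 4219.
Add back pairs where two caps are both exceeded: 84 + 84 + 364 + 84 + 364 + 364 = 1344.
Subtract triples: 0 + 10 + 10 + 10 = 30.
By inclusion–exclusion the count is 2925 − 4219 + 1344 − 30 = 20.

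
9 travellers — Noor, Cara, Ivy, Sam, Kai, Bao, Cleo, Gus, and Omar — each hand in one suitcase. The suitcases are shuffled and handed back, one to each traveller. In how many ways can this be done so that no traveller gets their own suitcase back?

133496

This is the derangement count D_9: permutations of 9 items with no fixed point.
By inclusion–exclusion this is Σ_{j=0}^{9} (−1)^j C(9,j)·(9−j)!.
Computing: 362880 − 362880 + 181440 − 60480 + 15120 − 3024 + 504 − 72 + 9 − 1 = 133496.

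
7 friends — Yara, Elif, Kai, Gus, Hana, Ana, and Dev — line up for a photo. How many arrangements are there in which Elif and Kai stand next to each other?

1440

Glue Elif and Kai into one block (2 internal orders), leaving 6 units to arrange in a row.
That gives 2 × 6! = 2 × 720 = 1440.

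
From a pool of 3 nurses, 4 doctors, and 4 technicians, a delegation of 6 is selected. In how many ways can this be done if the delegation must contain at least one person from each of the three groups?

420

With no constraint there are C(11,6) = 462 possible selections.
Selections missing a whole group: no nurses → C(8,6) = 28; no doctors → C(7,6) = 7; no technicians → C(7,6) = 7.
Add back selections omitting two groups (i.e. drawn from a single group): C(3,6) + C(4,6) + C(4,6) = 0.
By inclusion–exclusion: 462 − 42 + 0 = 420.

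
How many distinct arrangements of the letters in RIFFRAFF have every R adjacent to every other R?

210

Treat the 2 copies of R as a single block. The multiset to arrange is then {RR, A, F, F, F, F, I}, 7 items in all.
That gives (7)!/(4!) = 210 arrangements.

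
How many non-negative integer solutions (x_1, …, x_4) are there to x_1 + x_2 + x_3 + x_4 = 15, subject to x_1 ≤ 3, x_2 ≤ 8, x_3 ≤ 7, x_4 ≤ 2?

Without the upper bounds there are C(18,3) = 816 ways to split 15 among 4 variables.
Subtract solutions that violate a single cap (substitute x_i' = x_i − (cap_i+1)): x_1 ≥ 4 gives C(14,3) = 364; x_2 ≥ 9 gives C(9,3) = 84; x_3 ≥ 8 gives C(10,3) = 120; x_4 ≥ 3 gives C(15,3) = 455. Together 1023.
Add back pairs where two caps are both exceeded: 10 + 20 + 165 + 0 + 20 + 35 = 250.
Subtract triples: 0 + 0 + 1 + 0 = 1.
By inclusion–exclusion the count is 816 − 1023 + 250 − 1 = 42.

42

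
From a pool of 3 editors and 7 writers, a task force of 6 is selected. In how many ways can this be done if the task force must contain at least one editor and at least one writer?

203

Total 6-person selections from all 10: C(10,6) = 210.
Selections missing a whole group: no editors → C(7,6) = 7; no writers → C(3,6) = 0.
Both groups omitted at once is impossible, so 210 − 7 = 203.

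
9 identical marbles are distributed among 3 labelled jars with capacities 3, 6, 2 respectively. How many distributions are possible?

6

Without the upper bounds there are C(11,2) = 55 ways to split 9 among 3 jars.
Subtract solutions that violate a single cap (substitute x_i' = x_i − (cap_i+1)): x_1 ≥ 4 gives C(7,2) = 21; x_2 ≥ 7 gives C(4,2) = 6; x_3 ≥ 3 gives C(8,2) = 28. Together 55.
Add back pairs where two caps are both exceeded: 0 + 6 + 0 = 6.
By inclusion–exclusion the count is 55 − 55 + 6 = 6.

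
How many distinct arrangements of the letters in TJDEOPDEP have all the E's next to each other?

10080

Treat the 2 copies of E as a single block. The multiset to arrange is then {EE, D, D, J, O, P, P, T}, 8 items in all.
That gives (8)!/(2!·2!) = 10080 arrangements.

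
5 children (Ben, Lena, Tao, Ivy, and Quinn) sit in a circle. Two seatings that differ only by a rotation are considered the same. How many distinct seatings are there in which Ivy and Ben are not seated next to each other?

All circular seatings of 5 people number (4)! = 24.
Seatings with Ivy beside Ben: treat them as a block with 2 internal orders, giving 2 × (3)! = 12.
Subtracting, 24 − 12 = 12.

12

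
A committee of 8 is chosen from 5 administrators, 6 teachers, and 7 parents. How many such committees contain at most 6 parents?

Split by how many parents are chosen (0 through 6).
Sum: C(7,0)·C(11,8) + C(7,1)·C(11,7) + C(7,2)·C(11,6) + C(7,3)·C(11,5) + C(7,4)·C(11,4) + C(7,5)·C(11,3) + C(7,6)·C(11,2) = 165 + 2310 + 9702 + 16170 + 11550 + 3465 + 385 = 43747.

43747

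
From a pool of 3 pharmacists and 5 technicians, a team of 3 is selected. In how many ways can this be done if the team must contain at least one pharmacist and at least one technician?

Total 3-person selections from all 8: C(8,3) = 56.
Selections missing a whole group: no pharmacists → C(5,3) = 10; no technicians → C(3,3) = 1.
Both groups omitted at once is impossible, so 56 − 11 = 45.

45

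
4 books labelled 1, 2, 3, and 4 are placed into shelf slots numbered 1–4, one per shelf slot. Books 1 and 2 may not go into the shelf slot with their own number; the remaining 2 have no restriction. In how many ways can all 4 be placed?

Let Aᵢ (for i ∈ {1, 2}) be the placements that put book i in its forbidden shelf slot. Any j of these fix j positions, leaving (4−j)! ways to fill the rest, and there are C(2,j) ways to pick which j.
By inclusion–exclusion, the number of valid placements is Σ_{j=0}^{2} (−1)^j C(2,j)·(4−j)!.
Computing: 24 − 12 + 2 = 14.

14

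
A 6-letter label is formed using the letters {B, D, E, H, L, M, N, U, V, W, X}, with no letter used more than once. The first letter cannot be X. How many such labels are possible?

302400

The first letter has 11−1 = 10 choices (anything except X).
The remaining 5 letters are filled from the other 10 symbols without repetition: 10 × 9 × 8 × 7 × 6 = 30240.
Total: 10 × 30240 = 302400.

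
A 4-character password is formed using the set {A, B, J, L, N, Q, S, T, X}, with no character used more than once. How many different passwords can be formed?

3024

This is a permutation of 4 out of 9: P(9,4) = 9!/5!.
That product is 9 × 8 × 7 × 6 = 3024.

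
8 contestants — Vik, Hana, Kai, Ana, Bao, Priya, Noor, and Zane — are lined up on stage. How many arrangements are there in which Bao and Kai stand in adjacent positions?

Treat {Bao, Kai} as a single unit. There are 7 units to order, and the pair itself can be ordered 2 ways.
That gives 2 × 7! = 2 × 5040 = 10080.

10080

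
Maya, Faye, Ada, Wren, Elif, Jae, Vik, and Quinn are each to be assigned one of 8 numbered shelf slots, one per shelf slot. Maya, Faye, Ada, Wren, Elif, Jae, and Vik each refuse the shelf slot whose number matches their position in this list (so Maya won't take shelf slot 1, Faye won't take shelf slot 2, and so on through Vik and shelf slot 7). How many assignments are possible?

Let Aᵢ (for 1 ≤ i ≤ 7) be the placements that put person i in their forbidden shelf slot. Any j of these fix j positions, leaving (8−j)! ways to fill the rest, and there are C(7,j) ways to pick which j.
By inclusion–exclusion, the number of valid placements is Σ_{j=0}^{7} (−1)^j C(7,j)·(8−j)!.
Computing: 40320 − 35280 + 15120 − 4200 + 840 − 126 + 14 − 1 = 16687.

16687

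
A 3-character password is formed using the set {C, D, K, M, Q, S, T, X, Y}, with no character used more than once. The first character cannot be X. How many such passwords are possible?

The first character has 9−1 = 8 choices (anything except X).
The remaining 2 characters are filled from the other 8 symbols without repetition: 8 × 7 = 56.
Total: 8 × 56 = 448.

448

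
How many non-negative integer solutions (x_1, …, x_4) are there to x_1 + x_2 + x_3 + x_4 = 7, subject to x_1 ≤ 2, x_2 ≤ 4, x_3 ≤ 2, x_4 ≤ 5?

Without the upper bounds there are C(10,3) = 120 ways to split 7 among 4 variables.
Subtract solutions that violate a single cap (substitute x_i' = x_i − (cap_i+1)): x_1 ≥ 3 gives C(7,3) = 35; x_2 ≥ 5 gives C(5,3) = 10; x_3 ≥ 3 gives C(7,3) = 35; x_4 ≥ 6 gives C(4,3) = 4. Together 84.
Add back pairs where two caps are both exceeded: 0 + 4 + 0 + 0 + 0 + 0 = 4.
By inclusion–exclusion the count is 120 − 84 + 4 = 40.

40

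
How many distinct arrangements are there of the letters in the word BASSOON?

1260

BASSOON has 7 letters with O appearing twice and S appearing twice.
So there are 7! / (2!·2!) = 1260 distinguishable arrangements.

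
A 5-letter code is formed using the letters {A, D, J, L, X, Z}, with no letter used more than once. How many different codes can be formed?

720

With no repetition, fill the 5 letters in order: 6 choices, then 5, down to 2.
6 × 5 × 4 × 3 × 2 = 720.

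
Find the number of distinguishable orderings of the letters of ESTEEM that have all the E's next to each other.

Treat the 3 copies of E as a single block. The multiset to arrange is then {EEE, M, S, T}, 4 items in all.
All 4 items are distinct, so there are (4)! = 24 arrangements.

24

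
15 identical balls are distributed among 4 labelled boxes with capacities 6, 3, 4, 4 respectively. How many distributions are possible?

Without the upper bounds there are C(18,3) = 816 ways to split 15 among 4 boxes.
Subtract solutions that violate a single cap (substitute x_i' = x_i − (cap_i+1)): x_1 ≥ 7 gives C(11,3) = 165; x_2 ≥ 4 gives C(14,3) = 364; x_3 ≥ 5 gives C(13,3) = 286; x_4 ≥ 5 gives C(13,3) = 286. Together 1101.
Add back pairs where two caps are both exceeded: 35 + 20 + 20 + 84 + 84 + 56 = 299.
Subtract triples: 0 + 0 + 0 + 4 = 4.
By inclusion–exclusion the count is 816 − 1101 + 299 − 4 = 10.

10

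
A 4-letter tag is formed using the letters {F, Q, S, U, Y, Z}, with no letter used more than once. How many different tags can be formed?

This is a permutation of 4 out of 6: P(6,4) = 6!/2!.
That product is 6 × 5 × 4 × 3 = 360.

360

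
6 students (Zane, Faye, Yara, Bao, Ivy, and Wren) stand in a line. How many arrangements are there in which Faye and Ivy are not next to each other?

480

There are 6! = 720 arrangements in all. If Faye and Ivy are adjacent, merging them into one block gives 2·(5)! = 240 arrangements.
So 720 − 240 = 480 arrangements keep them apart.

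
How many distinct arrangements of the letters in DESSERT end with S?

With the last slot taken by S, it remains to arrange the other 6 letters (DESERT).
Those 6 letters have E appearing twice, giving (6)!/(2!) = 360.

360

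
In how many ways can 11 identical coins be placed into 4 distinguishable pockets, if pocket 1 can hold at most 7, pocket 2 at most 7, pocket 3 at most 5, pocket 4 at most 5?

Ignoring the caps, the number of non-negative solutions to x_1+…+x_4 = 11 is C(14,3) = 364.
Subtract solutions that violate a single cap (substitute x_i' = x_i − (cap_i+1)): x_1 ≥ 8 gives C(6,3) = 20; x_2 ≥ 8 gives C(6,3) = 20; x_3 ≥ 6 gives C(8,3) = 56; x_4 ≥ 6 gives C(8,3) = 56. Together 152.
No two caps can be exceeded simultaneously, so the pair terms are all 0.
By inclusion–exclusion the count is 364 − 152 + 0 = 212.

212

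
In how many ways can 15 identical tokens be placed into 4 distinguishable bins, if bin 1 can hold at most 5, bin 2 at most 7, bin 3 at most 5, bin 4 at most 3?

52

Without the upper bounds there are C(18,3) = 816 ways to split 15 among 4 bins.
Subtract solutions that violate a single cap (substitute x_i' = x_i − (cap_i+1)): x_1 ≥ 6 gives C(12,3) = 220; x_2 ≥ 8 gives C(10,3) = 120; x_3 ≥ 6 gives C(12,3) = 220; x_4 ≥ 4 gives C(14,3) = 364. Together 924.
Add back pairs where two caps are both exceeded: 4 + 20 + 56 + 4 + 20 + 56 = 160.
By inclusion–exclusion the count is 816 − 924 + 160 = 52.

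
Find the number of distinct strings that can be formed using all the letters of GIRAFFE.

2520

Letter multiplicities in GIRAFFE: A×1, E×1, F×2, G×1, I×1, R×1.
Dividing 7! = 5040 by 2! = 2 for the repeated letters gives 2520.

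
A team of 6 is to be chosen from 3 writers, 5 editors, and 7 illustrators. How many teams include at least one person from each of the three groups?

Total 6-person selections from all 15: C(15,6) = 5005.
Subtract selections that omit an entire group: no writers → C(12,6) = 924; no editors → C(10,6) = 210; no illustrators → C(8,6) = 28.
Add back selections omitting two groups (i.e. drawn from a single group): C(3,6) + C(5,6) + C(7,6) = 7.
By inclusion–exclusion: 5005 − 1162 + 7 = 3850.

3850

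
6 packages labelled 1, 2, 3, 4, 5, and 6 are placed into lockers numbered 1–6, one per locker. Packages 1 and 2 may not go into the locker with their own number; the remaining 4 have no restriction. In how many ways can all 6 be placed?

504

Let Aᵢ (for i ∈ {1, 2}) be the placements that put package i in its forbidden locker. Any j of these fix j positions, leaving (6−j)! ways to fill the rest, and there are C(2,j) ways to pick which j.
By inclusion–exclusion, the number of valid placements is Σ_{j=0}^{2} (−1)^j C(2,j)·(6−j)!.
Computing: 720 − 240 + 24 = 504.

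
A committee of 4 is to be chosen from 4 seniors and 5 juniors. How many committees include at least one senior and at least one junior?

Total 4-person selections from all 9: C(9,4) = 126.
Selections missing a whole group: no seniors → C(5,4) = 5; no juniors → C(4,4) = 1.
Both groups omitted at once is impossible, so 126 − 6 = 120.

120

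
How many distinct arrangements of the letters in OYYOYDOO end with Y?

105

With the last slot taken by Y, it remains to arrange the other 7 letters (OYOYDOO).
Those 7 letters have O appearing 4 times and Y appearing twice, giving (7)!/(4!·2!) = 105.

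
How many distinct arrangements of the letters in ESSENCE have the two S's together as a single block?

Treat the 2 copies of S as a single block. The multiset to arrange is then {SS, C, E, E, E, N}, 6 items in all.
That gives (6)!/(3!) = 120 arrangements.

120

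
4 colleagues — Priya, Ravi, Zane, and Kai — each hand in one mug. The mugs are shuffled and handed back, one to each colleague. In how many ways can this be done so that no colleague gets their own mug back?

9

This is the derangement count D_4: permutations of 4 items with no fixed point.
By inclusion–exclusion this is Σ_{j=0}^{4} (−1)^j C(4,j)·(4−j)!.
Computing: 24 − 24 + 12 − 4 + 1 = 9.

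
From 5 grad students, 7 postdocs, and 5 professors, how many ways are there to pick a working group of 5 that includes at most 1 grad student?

Split by how many grad students are chosen (0 through 1).
Sum: C(5,0)·C(12,5) + C(5,1)·C(12,4) = 792 + 2475 = 3267.

3267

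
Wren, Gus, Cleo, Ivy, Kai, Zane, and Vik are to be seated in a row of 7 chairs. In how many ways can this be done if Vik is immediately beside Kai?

Treat {Vik, Kai} as a single unit. There are 6 units to order, and the pair itself can be ordered 2 ways.
So the count is 2·(6)! = 1440.

1440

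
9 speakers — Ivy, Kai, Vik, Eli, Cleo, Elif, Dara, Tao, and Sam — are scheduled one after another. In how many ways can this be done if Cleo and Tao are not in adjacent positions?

282240

Of the 9! = 362880 arrangements, those with Cleo and Tao adjacent number 2 × 8! = 80640 (treat the pair as a block with 2 internal orders).
Complementary counting: 362880 − 80640 = 282240.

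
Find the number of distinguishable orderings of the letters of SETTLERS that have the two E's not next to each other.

3780

There are 8!/(2!·2!·2!) = 5040 arrangements of SETTLERS in total.
If the two E's are adjacent, glue them into one block, leaving 7 items to arrange: (7)!/(2!·2!) = 1260 ways.
Subtracting, 5040 − 1260 = 3780 arrangements keep the E's apart.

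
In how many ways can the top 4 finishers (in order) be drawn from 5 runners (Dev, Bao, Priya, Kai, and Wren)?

120

This is an ordered selection of 4 from 5: P(5,4).
That gives 5 × 4 × 3 × 2 = 120.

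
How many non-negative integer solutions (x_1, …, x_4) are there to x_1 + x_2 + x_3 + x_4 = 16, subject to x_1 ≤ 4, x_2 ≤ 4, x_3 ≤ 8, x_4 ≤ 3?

Ignoring the caps, the number of non-negative solutions to x_1+…+x_4 = 16 is C(19,3) = 969.
Subtract solutions that violate a single cap (substitute x_i' = x_i − (cap_i+1)): x_1 ≥ 5 gives C(14,3) = 364; x_2 ≥ 5 gives C(14,3) = 364; x_3 ≥ 9 gives C(10,3) = 120; x_4 ≥ 4 gives C(15,3) = 455. Together 1303.
Add back pairs where two caps are both exceeded: 84 + 10 + 120 + 10 + 120 + 20 = 364.
Subtract triples: 0 + 10 + 0 + 0 = 10.
By inclusion–exclusion the count is 969 − 1303 + 364 − 10 = 20.

20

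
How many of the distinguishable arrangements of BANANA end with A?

Fix A in the last position and arrange the remaining 5 letters.
Those 5 letters have A appearing twice and N appearing twice, giving (5)!/(2!·2!) = 30.

30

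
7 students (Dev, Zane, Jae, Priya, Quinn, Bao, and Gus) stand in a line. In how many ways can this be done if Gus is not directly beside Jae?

There are 7! = 5040 arrangements in all. If Gus and Jae are adjacent, merging them into one block gives 2·(6)! = 1440 arrangements.
So 5040 − 1440 = 3600 arrangements keep them apart.

3600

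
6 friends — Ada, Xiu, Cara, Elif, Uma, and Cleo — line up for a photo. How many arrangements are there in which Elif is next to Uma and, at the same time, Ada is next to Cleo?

Treat {Elif,Uma} as one block (2 orders) and {Ada,Cleo} as another (2 orders).
That leaves 4 units to arrange: 2 × 2 × 4! = 4 × 24 = 96.

96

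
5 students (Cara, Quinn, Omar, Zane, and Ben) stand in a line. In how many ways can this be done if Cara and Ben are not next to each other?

There are 5! = 120 arrangements in all. If Cara and Ben are adjacent, merging them into one block gives 2·(4)! = 48 arrangements.
So 120 − 48 = 72 arrangements keep them apart.

72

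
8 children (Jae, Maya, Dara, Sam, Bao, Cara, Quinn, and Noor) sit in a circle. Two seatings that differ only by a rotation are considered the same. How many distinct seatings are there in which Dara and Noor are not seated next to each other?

Without the restriction there are (7)! = 5040 seatings.
Those with Dara next to Noor: fuse the pair into one unit and seat 7 units around a circle — 2·(6)! = 1440.
Subtracting, 5040 − 1440 = 3600.

3600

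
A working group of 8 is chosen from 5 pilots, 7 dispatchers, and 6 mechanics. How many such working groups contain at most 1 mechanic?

Split by how many mechanics are chosen (0 through 1).
Sum: C(6,0)·C(12,8) + C(6,1)·C(12,7) = 495 + 4752 = 5247.

5247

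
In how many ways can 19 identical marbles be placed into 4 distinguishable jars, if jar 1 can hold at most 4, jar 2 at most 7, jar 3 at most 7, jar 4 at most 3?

10

Ignoring the caps, the number of non-negative solutions to x_1+…+x_4 = 19 is C(22,3) = 1540.
Subtract solutions that violate a single cap (substitute x_i' = x_i − (cap_i+1)): x_1 ≥ 5 gives C(17,3) = 680; x_2 ≥ 8 gives C(14,3) = 364; x_3 ≥ 8 gives C(14,3) = 364; x_4 ≥ 4 gives C(18,3) = 816. Together 2224.
Add back pairs where two caps are both exceeded: 84 + 84 + 286 + 20 + 120 + 120 = 714.
Subtract triples: 0 + 10 + 10 + 0 = 20.
By inclusion–exclusion the count is 1540 − 2224 + 714 − 20 = 10.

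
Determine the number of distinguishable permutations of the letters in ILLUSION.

10080

Letter multiplicities in ILLUSION: I×2, L×2, N×1, O×1, S×1, U×1.
So there are 8! / (2!·2!) = 10080 distinguishable arrangements.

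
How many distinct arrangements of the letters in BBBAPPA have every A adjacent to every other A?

Treat the 2 copies of A as a single block. The multiset to arrange is then {AA, B, B, B, P, P}, 6 items in all.
That gives (6)!/(3!·2!) = 60 arrangements.

60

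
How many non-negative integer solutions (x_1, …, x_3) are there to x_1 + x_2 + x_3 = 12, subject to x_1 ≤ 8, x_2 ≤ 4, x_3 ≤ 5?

20

Ignoring the caps, the number of non-negative solutions to x_1+…+x_3 = 12 is C(14,2) = 91.
Subtract solutions that violate a single cap (substitute x_i' = x_i − (cap_i+1)): x_1 ≥ 9 gives C(5,2) = 10; x_2 ≥ 5 gives C(9,2) = 36; x_3 ≥ 6 gives C(8,2) = 28. Together 74.
Add back pairs where two caps are both exceeded: 0 + 0 + 3 = 3.
By inclusion–exclusion the count is 91 − 74 + 3 = 20.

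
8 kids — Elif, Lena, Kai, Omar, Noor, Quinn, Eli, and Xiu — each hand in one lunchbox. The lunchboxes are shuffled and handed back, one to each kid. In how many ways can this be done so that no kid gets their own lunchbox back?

14833

Count assignments avoiding every fixed point. For any j of the 8 kids fixed to their own lunchbox, the other 8−j can be arranged in (8−j)! ways.
By inclusion–exclusion this is Σ_{j=0}^{8} (−1)^j C(8,j)·(8−j)!.
Computing: 40320 − 40320 + 20160 − 6720 + 1680 − 336 + 56 − 8 + 1 = 14833.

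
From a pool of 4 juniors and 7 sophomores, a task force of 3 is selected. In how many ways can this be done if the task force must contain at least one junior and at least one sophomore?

Unrestricted: C(11,3) = 165 ways to pick any 3 of the 11.
Selections missing a whole group: no juniors → C(7,3) = 35; no sophomores → C(4,3) = 4.
Both groups omitted at once is impossible, so 165 − 39 = 126.

126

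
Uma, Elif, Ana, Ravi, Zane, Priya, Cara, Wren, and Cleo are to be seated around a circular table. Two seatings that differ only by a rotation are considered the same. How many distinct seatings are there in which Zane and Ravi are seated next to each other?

10080

Glue Zane and Ravi into a block (2 internal orders). Seating 8 units around a circle gives (7)! arrangements.
So 2 × (7)! = 2 × 5040 = 10080.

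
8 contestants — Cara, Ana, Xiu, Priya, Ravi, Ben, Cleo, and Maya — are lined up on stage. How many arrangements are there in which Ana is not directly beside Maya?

30240

There are 8! = 40320 arrangements in all. If Ana and Maya are adjacent, merging them into one block gives 2·(7)! = 10080 arrangements.
Complementary counting: 40320 − 10080 = 30240.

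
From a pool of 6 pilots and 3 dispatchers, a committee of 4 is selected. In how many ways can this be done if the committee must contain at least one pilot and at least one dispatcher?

111

Total 4-person selections from all 9: C(9,4) = 126.
Subtract selections that omit an entire group: no pilots → C(3,4) = 0; no dispatchers → C(6,4) = 15.
Both groups omitted at once is impossible, so 126 − 15 = 111.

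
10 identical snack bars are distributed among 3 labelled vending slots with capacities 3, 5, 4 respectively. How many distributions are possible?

Without the upper bounds there are C(12,2) = 66 ways to split 10 among 3 vending slots.
Subtract solutions that violate a single cap (substitute x_i' = x_i − (cap_i+1)): x_1 ≥ 4 gives C(8,2) = 28; x_2 ≥ 6 gives C(6,2) = 15; x_3 ≥ 5 gives C(7,2) = 21. Together 64.
Add back pairs where two caps are both exceeded: 1 + 3 + 0 = 4.
By inclusion–exclusion the count is 66 − 64 + 4 = 6.

6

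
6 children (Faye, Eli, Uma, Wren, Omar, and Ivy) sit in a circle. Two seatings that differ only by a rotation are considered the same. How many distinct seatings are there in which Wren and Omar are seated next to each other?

Glue Wren and Omar into a block (2 internal orders). Seating 5 units around a circle gives (4)! arrangements.
So 2 × (4)! = 2 × 24 = 48.

48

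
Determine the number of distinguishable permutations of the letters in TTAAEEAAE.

The 9 letters of TTAAEEAAE have repeats: A appearing 4 times, E appearing 3 times, and T appearing twice.
Dividing 9! = 362880 by 4!·3!·2! = 288 for the repeated letters gives 1260.

1260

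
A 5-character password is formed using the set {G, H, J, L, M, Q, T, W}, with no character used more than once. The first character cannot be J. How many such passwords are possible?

5880

The first character has 8−1 = 7 choices (anything except J).
The remaining 4 characters are filled from the other 7 symbols without repetition: 7 × 6 × 5 × 4 = 840.
Total: 7 × 840 = 5880.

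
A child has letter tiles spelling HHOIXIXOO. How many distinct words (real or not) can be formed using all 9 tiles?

7560

HHOIXIXOO has 9 letters with H appearing twice, I appearing twice, O appearing 3 times, and X appearing twice.
So there are 9! / (3!·2!·2!·2!) = 7560 distinguishable arrangements.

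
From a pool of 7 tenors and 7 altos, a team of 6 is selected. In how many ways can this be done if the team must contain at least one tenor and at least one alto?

With no constraint there are C(14,6) = 3003 possible selections.
Subtract selections that omit an entire group: no tenors → C(7,6) = 7; no altos → C(7,6) = 7.
Both groups omitted at once is impossible, so 3003 − 14 = 2989.

2989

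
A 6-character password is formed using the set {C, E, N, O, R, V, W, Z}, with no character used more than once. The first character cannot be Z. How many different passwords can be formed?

17640

The first character has 8−1 = 7 choices (anything except Z).
The remaining 5 characters are filled from the other 7 symbols without repetition: 7 × 6 × 5 × 4 × 3 = 2520.
Total: 7 × 2520 = 17640.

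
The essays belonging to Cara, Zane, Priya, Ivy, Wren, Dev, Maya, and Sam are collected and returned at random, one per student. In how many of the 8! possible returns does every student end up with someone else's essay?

Count assignments avoiding every fixed point. For any j of the 8 students fixed to their own essay, the other 8−j can be arranged in (8−j)! ways.
By inclusion–exclusion this is Σ_{j=0}^{8} (−1)^j C(8,j)·(8−j)!.
Computing: 40320 − 40320 + 20160 − 6720 + 1680 − 336 + 56 − 8 + 1 = 14833.

14833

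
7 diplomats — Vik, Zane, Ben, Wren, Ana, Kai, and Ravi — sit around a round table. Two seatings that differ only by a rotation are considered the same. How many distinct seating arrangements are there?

Around a circle, 7 distinct people have 7!/7 = (6)! = 720 rotationally distinct seatings.

720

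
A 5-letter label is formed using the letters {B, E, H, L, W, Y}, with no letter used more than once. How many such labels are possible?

720

Choose and order 5 of the 6 symbols: the first letter has 6 options, the next 5, and so on down to 2.
6 × 5 × 4 × 3 × 2 = 720.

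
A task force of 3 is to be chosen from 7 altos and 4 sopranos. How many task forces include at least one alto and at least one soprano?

Total 3-person selections from all 11: C(11,3) = 165.
Subtract selections that omit an entire group: no altos → C(4,3) = 4; no sopranos → C(7,3) = 35.
Both groups omitted at once is impossible, so 165 − 39 = 126.

126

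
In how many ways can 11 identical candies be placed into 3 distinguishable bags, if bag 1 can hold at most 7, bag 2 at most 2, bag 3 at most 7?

By stars and bars, unrestricted non-negative solutions to x_1+…+x_3 = 11 number C(11+2,2) = 78.
Subtract solutions that violate a single cap (substitute x_i' = x_i − (cap_i+1)): x_1 ≥ 8 gives C(5,2) = 10; x_2 ≥ 3 gives C(10,2) = 45; x_3 ≥ 8 gives C(5,2) = 10. Together 65.
Add back pairs where two caps are both exceeded: 1 + 0 + 1 = 2.
By inclusion–exclusion the count is 78 − 65 + 2 = 15.

15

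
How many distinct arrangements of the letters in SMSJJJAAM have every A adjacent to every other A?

Treat the 2 copies of A as a single block. The multiset to arrange is then {AA, J, J, J, M, M, S, S}, 8 items in all.
That gives (8)!/(3!·2!·2!) = 1680 arrangements.

1680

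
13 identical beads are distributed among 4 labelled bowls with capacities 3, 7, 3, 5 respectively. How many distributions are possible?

Ignoring the caps, the number of non-negative solutions to x_1+…+x_4 = 13 is C(16,3) = 560.
Subtract solutions that violate a single cap (substitute x_i' = x_i − (cap_i+1)): x_1 ≥ 4 gives C(12,3) = 220; x_2 ≥ 8 gives C(8,3) = 56; x_3 ≥ 4 gives C(12,3) = 220; x_4 ≥ 6 gives C(10,3) = 120. Together 616.
Add back pairs where two caps are both exceeded: 4 + 56 + 20 + 4 + 0 + 20 = 104.
By inclusion–exclusion the count is 560 − 616 + 104 = 48.

48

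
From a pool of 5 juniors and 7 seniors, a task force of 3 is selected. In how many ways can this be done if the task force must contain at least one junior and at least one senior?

Unrestricted: C(12,3) = 220 ways to pick any 3 of the 12.
Selections missing a whole group: no juniors → C(7,3) = 35; no seniors → C(5,3) = 10.
Both groups omitted at once is impossible, so 220 − 45 = 175.

175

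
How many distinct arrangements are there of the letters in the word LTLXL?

20

The 5 letters of LTLXL have repeats: L appearing 3 times.
The number of distinct arrangements is 5!/(3!) = 120/6 = 20.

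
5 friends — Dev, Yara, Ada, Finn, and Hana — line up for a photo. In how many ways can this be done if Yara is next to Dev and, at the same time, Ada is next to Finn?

Treat {Yara,Dev} as one block (2 orders) and {Ada,Finn} as another (2 orders).
That leaves 3 units to arrange: 2 × 2 × 3! = 4 × 6 = 24.

24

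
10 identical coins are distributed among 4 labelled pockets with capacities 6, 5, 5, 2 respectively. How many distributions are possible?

85

By stars and bars, unrestricted non-negative solutions to x_1+…+x_4 = 10 number C(10+3,3) = 286.
Subtract solutions that violate a single cap (substitute x_i' = x_i − (cap_i+1)): x_1 ≥ 7 gives C(6,3) = 20; x_2 ≥ 6 gives C(7,3) = 35; x_3 ≥ 6 gives C(7,3) = 35; x_4 ≥ 3 gives C(10,3) = 120. Together 210.
Add back pairs where two caps are both exceeded: 0 + 0 + 1 + 0 + 4 + 4 = 9.
By inclusion–exclusion the count is 286 − 210 + 9 = 85.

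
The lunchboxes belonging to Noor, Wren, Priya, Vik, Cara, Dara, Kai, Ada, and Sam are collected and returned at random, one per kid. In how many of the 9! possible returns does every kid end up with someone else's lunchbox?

Count assignments avoiding every fixed point. For any j of the 9 kids fixed to their own lunchbox, the other 9−j can be arranged in (9−j)! ways.
By inclusion–exclusion this is Σ_{j=0}^{9} (−1)^j C(9,j)·(9−j)!.
Computing: 362880 − 362880 + 181440 − 60480 + 15120 − 3024 + 504 − 72 + 9 − 1 = 133496.

133496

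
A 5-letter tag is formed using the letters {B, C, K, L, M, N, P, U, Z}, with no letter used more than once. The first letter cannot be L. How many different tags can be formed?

The first letter has 9−1 = 8 choices (anything except L).
The remaining 4 letters are filled from the other 8 symbols without repetition: 8 × 7 × 6 × 5 = 1680.
Total: 8 × 1680 = 13440.

13440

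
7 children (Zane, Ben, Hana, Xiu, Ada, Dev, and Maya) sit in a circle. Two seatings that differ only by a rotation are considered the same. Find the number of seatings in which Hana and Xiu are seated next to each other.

240

Glue Hana and Xiu into a block (2 internal orders). Seating 6 units around a circle gives (5)! arrangements.
So 2 × (5)! = 2 × 120 = 240.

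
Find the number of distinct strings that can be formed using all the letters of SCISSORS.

1680

Letter multiplicities in SCISSORS: C×1, I×1, O×1, R×1, S×4.
So there are 8! / (4!) = 1680 distinguishable arrangements.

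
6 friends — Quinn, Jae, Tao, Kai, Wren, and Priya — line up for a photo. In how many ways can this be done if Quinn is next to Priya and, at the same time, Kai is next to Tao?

Treat {Quinn,Priya} as one block (2 orders) and {Kai,Tao} as another (2 orders).
That leaves 4 units to arrange: 2 × 2 × 4! = 4 × 24 = 96.

96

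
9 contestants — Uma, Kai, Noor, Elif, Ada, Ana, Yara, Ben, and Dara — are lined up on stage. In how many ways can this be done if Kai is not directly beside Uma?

There are 9! = 362880 arrangements in all. If Kai and Uma are adjacent, merging them into one block gives 2·(8)! = 80640 arrangements.
So 362880 − 80640 = 282240 arrangements keep them apart.

282240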